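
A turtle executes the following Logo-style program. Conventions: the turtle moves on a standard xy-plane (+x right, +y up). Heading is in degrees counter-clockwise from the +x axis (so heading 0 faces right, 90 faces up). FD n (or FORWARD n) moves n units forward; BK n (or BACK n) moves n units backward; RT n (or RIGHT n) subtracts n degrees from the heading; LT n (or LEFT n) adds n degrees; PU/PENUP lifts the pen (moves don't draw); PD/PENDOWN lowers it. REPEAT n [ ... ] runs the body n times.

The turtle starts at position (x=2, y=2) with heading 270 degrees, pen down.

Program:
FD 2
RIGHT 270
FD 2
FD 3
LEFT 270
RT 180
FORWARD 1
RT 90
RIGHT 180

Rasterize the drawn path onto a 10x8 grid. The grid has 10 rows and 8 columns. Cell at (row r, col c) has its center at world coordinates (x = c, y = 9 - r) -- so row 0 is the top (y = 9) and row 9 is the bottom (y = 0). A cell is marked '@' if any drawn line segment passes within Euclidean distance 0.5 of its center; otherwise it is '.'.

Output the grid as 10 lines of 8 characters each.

Segment 0: (2,2) -> (2,0)
Segment 1: (2,0) -> (4,0)
Segment 2: (4,0) -> (7,0)
Segment 3: (7,0) -> (7,1)

Answer: ........
........
........
........
........
........
........
..@.....
..@....@
..@@@@@@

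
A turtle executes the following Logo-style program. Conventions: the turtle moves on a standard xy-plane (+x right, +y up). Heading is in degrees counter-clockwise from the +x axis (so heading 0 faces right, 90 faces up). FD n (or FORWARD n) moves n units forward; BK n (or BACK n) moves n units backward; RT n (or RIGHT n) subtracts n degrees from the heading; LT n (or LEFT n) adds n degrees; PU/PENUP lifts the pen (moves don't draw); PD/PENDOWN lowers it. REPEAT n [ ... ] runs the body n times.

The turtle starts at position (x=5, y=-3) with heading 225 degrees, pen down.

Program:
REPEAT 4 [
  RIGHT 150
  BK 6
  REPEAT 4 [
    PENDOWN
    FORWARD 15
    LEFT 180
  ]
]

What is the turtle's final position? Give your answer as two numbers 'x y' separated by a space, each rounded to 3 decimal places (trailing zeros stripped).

Executing turtle program step by step:
Start: pos=(5,-3), heading=225, pen down
REPEAT 4 [
  -- iteration 1/4 --
  RT 150: heading 225 -> 75
  BK 6: (5,-3) -> (3.447,-8.796) [heading=75, draw]
  REPEAT 4 [
    -- iteration 1/4 --
    PD: pen down
    FD 15: (3.447,-8.796) -> (7.329,5.693) [heading=75, draw]
    LT 180: heading 75 -> 255
    -- iteration 2/4 --
    PD: pen down
    FD 15: (7.329,5.693) -> (3.447,-8.796) [heading=255, draw]
    LT 180: heading 255 -> 75
    -- iteration 3/4 --
    PD: pen down
    FD 15: (3.447,-8.796) -> (7.329,5.693) [heading=75, draw]
    LT 180: heading 75 -> 255
    -- iteration 4/4 --
    PD: pen down
    FD 15: (7.329,5.693) -> (3.447,-8.796) [heading=255, draw]
    LT 180: heading 255 -> 75
  ]
  -- iteration 2/4 --
  RT 150: heading 75 -> 285
  BK 6: (3.447,-8.796) -> (1.894,-3) [heading=285, draw]
  REPEAT 4 [
    -- iteration 1/4 --
    PD: pen down
    FD 15: (1.894,-3) -> (5.776,-17.489) [heading=285, draw]
    LT 180: heading 285 -> 105
    -- iteration 2/4 --
    PD: pen down
    FD 15: (5.776,-17.489) -> (1.894,-3) [heading=105, draw]
    LT 180: heading 105 -> 285
    -- iteration 3/4 --
    PD: pen down
    FD 15: (1.894,-3) -> (5.776,-17.489) [heading=285, draw]
    LT 180: heading 285 -> 105
    -- iteration 4/4 --
    PD: pen down
    FD 15: (5.776,-17.489) -> (1.894,-3) [heading=105, draw]
    LT 180: heading 105 -> 285
  ]
  -- iteration 3/4 --
  RT 150: heading 285 -> 135
  BK 6: (1.894,-3) -> (6.137,-7.243) [heading=135, draw]
  REPEAT 4 [
    -- iteration 1/4 --
    PD: pen down
    FD 15: (6.137,-7.243) -> (-4.47,3.364) [heading=135, draw]
    LT 180: heading 135 -> 315
    -- iteration 2/4 --
    PD: pen down
    FD 15: (-4.47,3.364) -> (6.137,-7.243) [heading=315, draw]
    LT 180: heading 315 -> 135
    -- iteration 3/4 --
    PD: pen down
    FD 15: (6.137,-7.243) -> (-4.47,3.364) [heading=135, draw]
    LT 180: heading 135 -> 315
    -- iteration 4/4 --
    PD: pen down
    FD 15: (-4.47,3.364) -> (6.137,-7.243) [heading=315, draw]
    LT 180: heading 315 -> 135
  ]
  -- iteration 4/4 --
  RT 150: heading 135 -> 345
  BK 6: (6.137,-7.243) -> (0.341,-5.69) [heading=345, draw]
  REPEAT 4 [
    -- iteration 1/4 --
    PD: pen down
    FD 15: (0.341,-5.69) -> (14.83,-9.572) [heading=345, draw]
    LT 180: heading 345 -> 165
    -- iteration 2/4 --
    PD: pen down
    FD 15: (14.83,-9.572) -> (0.341,-5.69) [heading=165, draw]
    LT 180: heading 165 -> 345
    -- iteration 3/4 --
    PD: pen down
    FD 15: (0.341,-5.69) -> (14.83,-9.572) [heading=345, draw]
    LT 180: heading 345 -> 165
    -- iteration 4/4 --
    PD: pen down
    FD 15: (14.83,-9.572) -> (0.341,-5.69) [heading=165, draw]
    LT 180: heading 165 -> 345
  ]
]
Final: pos=(0.341,-5.69), heading=345, 20 segment(s) drawn

Answer: 0.341 -5.69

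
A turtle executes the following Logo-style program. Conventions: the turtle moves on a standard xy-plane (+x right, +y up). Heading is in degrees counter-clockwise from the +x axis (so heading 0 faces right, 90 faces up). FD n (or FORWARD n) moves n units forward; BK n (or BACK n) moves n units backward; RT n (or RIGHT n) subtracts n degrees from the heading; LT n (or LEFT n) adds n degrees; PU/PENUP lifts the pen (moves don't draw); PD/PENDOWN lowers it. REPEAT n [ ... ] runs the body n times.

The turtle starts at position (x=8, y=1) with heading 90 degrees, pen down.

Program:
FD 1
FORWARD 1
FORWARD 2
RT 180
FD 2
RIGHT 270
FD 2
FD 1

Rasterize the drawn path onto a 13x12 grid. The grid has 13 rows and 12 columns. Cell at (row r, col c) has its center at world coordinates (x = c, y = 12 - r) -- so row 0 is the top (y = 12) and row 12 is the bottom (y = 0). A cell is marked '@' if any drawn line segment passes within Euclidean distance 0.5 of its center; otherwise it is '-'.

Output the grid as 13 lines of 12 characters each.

Segment 0: (8,1) -> (8,2)
Segment 1: (8,2) -> (8,3)
Segment 2: (8,3) -> (8,5)
Segment 3: (8,5) -> (8,3)
Segment 4: (8,3) -> (10,3)
Segment 5: (10,3) -> (11,3)

Answer: ------------
------------
------------
------------
------------
------------
------------
--------@---
--------@---
--------@@@@
--------@---
--------@---
------------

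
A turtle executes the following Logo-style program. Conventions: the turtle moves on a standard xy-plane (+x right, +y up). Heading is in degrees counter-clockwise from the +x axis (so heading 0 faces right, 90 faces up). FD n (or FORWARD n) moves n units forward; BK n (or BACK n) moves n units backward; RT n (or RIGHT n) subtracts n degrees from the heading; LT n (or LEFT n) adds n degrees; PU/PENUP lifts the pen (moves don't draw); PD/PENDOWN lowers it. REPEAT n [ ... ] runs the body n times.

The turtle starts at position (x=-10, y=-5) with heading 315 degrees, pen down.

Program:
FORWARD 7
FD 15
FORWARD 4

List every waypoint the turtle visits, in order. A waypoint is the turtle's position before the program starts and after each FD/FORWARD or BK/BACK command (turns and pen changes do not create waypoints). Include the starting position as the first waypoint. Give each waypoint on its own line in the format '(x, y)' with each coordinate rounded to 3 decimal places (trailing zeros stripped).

Executing turtle program step by step:
Start: pos=(-10,-5), heading=315, pen down
FD 7: (-10,-5) -> (-5.05,-9.95) [heading=315, draw]
FD 15: (-5.05,-9.95) -> (5.556,-20.556) [heading=315, draw]
FD 4: (5.556,-20.556) -> (8.385,-23.385) [heading=315, draw]
Final: pos=(8.385,-23.385), heading=315, 3 segment(s) drawn
Waypoints (4 total):
(-10, -5)
(-5.05, -9.95)
(5.556, -20.556)
(8.385, -23.385)

Answer: (-10, -5)
(-5.05, -9.95)
(5.556, -20.556)
(8.385, -23.385)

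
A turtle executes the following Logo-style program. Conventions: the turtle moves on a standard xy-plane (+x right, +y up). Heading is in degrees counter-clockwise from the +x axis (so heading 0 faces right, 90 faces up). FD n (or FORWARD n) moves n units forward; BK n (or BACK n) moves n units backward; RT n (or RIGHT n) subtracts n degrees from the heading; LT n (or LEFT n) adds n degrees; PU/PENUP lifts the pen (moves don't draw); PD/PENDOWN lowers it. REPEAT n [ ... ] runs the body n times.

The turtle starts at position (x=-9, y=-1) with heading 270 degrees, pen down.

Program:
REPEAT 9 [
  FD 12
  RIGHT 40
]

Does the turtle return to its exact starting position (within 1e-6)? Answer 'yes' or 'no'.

Answer: yes

Derivation:
Executing turtle program step by step:
Start: pos=(-9,-1), heading=270, pen down
REPEAT 9 [
  -- iteration 1/9 --
  FD 12: (-9,-1) -> (-9,-13) [heading=270, draw]
  RT 40: heading 270 -> 230
  -- iteration 2/9 --
  FD 12: (-9,-13) -> (-16.713,-22.193) [heading=230, draw]
  RT 40: heading 230 -> 190
  -- iteration 3/9 --
  FD 12: (-16.713,-22.193) -> (-28.531,-24.276) [heading=190, draw]
  RT 40: heading 190 -> 150
  -- iteration 4/9 --
  FD 12: (-28.531,-24.276) -> (-38.923,-18.276) [heading=150, draw]
  RT 40: heading 150 -> 110
  -- iteration 5/9 --
  FD 12: (-38.923,-18.276) -> (-43.028,-7) [heading=110, draw]
  RT 40: heading 110 -> 70
  -- iteration 6/9 --
  FD 12: (-43.028,-7) -> (-38.923,4.276) [heading=70, draw]
  RT 40: heading 70 -> 30
  -- iteration 7/9 --
  FD 12: (-38.923,4.276) -> (-28.531,10.276) [heading=30, draw]
  RT 40: heading 30 -> 350
  -- iteration 8/9 --
  FD 12: (-28.531,10.276) -> (-16.713,8.193) [heading=350, draw]
  RT 40: heading 350 -> 310
  -- iteration 9/9 --
  FD 12: (-16.713,8.193) -> (-9,-1) [heading=310, draw]
  RT 40: heading 310 -> 270
]
Final: pos=(-9,-1), heading=270, 9 segment(s) drawn

Start position: (-9, -1)
Final position: (-9, -1)
Distance = 0; < 1e-6 -> CLOSED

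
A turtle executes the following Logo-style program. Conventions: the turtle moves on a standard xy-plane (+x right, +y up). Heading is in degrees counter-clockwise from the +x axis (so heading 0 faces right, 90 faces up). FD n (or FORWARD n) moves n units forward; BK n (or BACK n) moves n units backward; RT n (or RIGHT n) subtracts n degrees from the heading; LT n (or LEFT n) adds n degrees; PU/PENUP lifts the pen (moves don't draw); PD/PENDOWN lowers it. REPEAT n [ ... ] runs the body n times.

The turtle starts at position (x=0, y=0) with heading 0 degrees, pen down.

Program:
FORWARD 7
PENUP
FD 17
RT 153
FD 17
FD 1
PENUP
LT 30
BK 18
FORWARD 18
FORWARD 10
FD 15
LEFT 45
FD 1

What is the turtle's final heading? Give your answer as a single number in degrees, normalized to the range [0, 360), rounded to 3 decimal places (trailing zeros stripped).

Executing turtle program step by step:
Start: pos=(0,0), heading=0, pen down
FD 7: (0,0) -> (7,0) [heading=0, draw]
PU: pen up
FD 17: (7,0) -> (24,0) [heading=0, move]
RT 153: heading 0 -> 207
FD 17: (24,0) -> (8.853,-7.718) [heading=207, move]
FD 1: (8.853,-7.718) -> (7.962,-8.172) [heading=207, move]
PU: pen up
LT 30: heading 207 -> 237
BK 18: (7.962,-8.172) -> (17.765,6.924) [heading=237, move]
FD 18: (17.765,6.924) -> (7.962,-8.172) [heading=237, move]
FD 10: (7.962,-8.172) -> (2.515,-16.559) [heading=237, move]
FD 15: (2.515,-16.559) -> (-5.654,-29.139) [heading=237, move]
LT 45: heading 237 -> 282
FD 1: (-5.654,-29.139) -> (-5.446,-30.117) [heading=282, move]
Final: pos=(-5.446,-30.117), heading=282, 1 segment(s) drawn

Answer: 282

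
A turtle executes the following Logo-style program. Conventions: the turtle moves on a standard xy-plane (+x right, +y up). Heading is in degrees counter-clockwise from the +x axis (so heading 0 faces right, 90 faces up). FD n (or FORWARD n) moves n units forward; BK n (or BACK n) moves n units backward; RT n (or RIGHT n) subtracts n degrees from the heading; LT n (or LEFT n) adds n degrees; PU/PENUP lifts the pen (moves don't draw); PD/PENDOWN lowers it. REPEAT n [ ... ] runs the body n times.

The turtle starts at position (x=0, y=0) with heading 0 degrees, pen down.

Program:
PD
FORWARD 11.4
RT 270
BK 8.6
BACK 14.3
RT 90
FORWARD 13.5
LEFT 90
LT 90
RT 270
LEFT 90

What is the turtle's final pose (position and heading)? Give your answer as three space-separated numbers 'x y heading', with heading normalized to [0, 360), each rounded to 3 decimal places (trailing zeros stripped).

Executing turtle program step by step:
Start: pos=(0,0), heading=0, pen down
PD: pen down
FD 11.4: (0,0) -> (11.4,0) [heading=0, draw]
RT 270: heading 0 -> 90
BK 8.6: (11.4,0) -> (11.4,-8.6) [heading=90, draw]
BK 14.3: (11.4,-8.6) -> (11.4,-22.9) [heading=90, draw]
RT 90: heading 90 -> 0
FD 13.5: (11.4,-22.9) -> (24.9,-22.9) [heading=0, draw]
LT 90: heading 0 -> 90
LT 90: heading 90 -> 180
RT 270: heading 180 -> 270
LT 90: heading 270 -> 0
Final: pos=(24.9,-22.9), heading=0, 4 segment(s) drawn

Answer: 24.9 -22.9 0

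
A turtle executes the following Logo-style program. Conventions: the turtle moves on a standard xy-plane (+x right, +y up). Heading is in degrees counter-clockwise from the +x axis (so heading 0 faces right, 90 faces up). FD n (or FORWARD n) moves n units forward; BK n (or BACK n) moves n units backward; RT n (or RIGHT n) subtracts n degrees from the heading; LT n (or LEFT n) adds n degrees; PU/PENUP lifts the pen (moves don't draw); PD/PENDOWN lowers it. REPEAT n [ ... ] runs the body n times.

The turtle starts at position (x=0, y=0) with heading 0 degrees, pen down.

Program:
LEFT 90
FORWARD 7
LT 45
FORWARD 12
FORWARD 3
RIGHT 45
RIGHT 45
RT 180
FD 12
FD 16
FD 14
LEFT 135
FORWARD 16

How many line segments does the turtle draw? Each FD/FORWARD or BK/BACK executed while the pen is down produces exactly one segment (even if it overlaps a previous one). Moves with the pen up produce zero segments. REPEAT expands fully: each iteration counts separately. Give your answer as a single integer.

Executing turtle program step by step:
Start: pos=(0,0), heading=0, pen down
LT 90: heading 0 -> 90
FD 7: (0,0) -> (0,7) [heading=90, draw]
LT 45: heading 90 -> 135
FD 12: (0,7) -> (-8.485,15.485) [heading=135, draw]
FD 3: (-8.485,15.485) -> (-10.607,17.607) [heading=135, draw]
RT 45: heading 135 -> 90
RT 45: heading 90 -> 45
RT 180: heading 45 -> 225
FD 12: (-10.607,17.607) -> (-19.092,9.121) [heading=225, draw]
FD 16: (-19.092,9.121) -> (-30.406,-2.192) [heading=225, draw]
FD 14: (-30.406,-2.192) -> (-40.305,-12.092) [heading=225, draw]
LT 135: heading 225 -> 0
FD 16: (-40.305,-12.092) -> (-24.305,-12.092) [heading=0, draw]
Final: pos=(-24.305,-12.092), heading=0, 7 segment(s) drawn
Segments drawn: 7

Answer: 7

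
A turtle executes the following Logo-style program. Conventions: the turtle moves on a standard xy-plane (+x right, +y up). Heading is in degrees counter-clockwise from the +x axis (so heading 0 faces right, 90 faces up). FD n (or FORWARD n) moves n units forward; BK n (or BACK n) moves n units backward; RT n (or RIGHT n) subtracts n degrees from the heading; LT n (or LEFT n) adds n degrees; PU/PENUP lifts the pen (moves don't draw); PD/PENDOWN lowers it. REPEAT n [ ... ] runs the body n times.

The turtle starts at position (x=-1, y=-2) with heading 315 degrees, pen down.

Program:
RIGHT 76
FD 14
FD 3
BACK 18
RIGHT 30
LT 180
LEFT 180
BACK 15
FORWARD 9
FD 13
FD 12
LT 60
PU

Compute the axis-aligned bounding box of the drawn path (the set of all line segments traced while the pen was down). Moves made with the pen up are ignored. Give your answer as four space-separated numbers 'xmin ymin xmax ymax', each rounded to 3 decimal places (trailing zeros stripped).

Executing turtle program step by step:
Start: pos=(-1,-2), heading=315, pen down
RT 76: heading 315 -> 239
FD 14: (-1,-2) -> (-8.211,-14) [heading=239, draw]
FD 3: (-8.211,-14) -> (-9.756,-16.572) [heading=239, draw]
BK 18: (-9.756,-16.572) -> (-0.485,-1.143) [heading=239, draw]
RT 30: heading 239 -> 209
LT 180: heading 209 -> 29
LT 180: heading 29 -> 209
BK 15: (-0.485,-1.143) -> (12.634,6.129) [heading=209, draw]
FD 9: (12.634,6.129) -> (4.763,1.766) [heading=209, draw]
FD 13: (4.763,1.766) -> (-6.607,-4.537) [heading=209, draw]
FD 12: (-6.607,-4.537) -> (-17.103,-10.354) [heading=209, draw]
LT 60: heading 209 -> 269
PU: pen up
Final: pos=(-17.103,-10.354), heading=269, 7 segment(s) drawn

Segment endpoints: x in {-17.103, -9.756, -8.211, -6.607, -1, -0.485, 4.763, 12.634}, y in {-16.572, -14, -10.354, -4.537, -2, -1.143, 1.766, 6.129}
xmin=-17.103, ymin=-16.572, xmax=12.634, ymax=6.129

Answer: -17.103 -16.572 12.634 6.129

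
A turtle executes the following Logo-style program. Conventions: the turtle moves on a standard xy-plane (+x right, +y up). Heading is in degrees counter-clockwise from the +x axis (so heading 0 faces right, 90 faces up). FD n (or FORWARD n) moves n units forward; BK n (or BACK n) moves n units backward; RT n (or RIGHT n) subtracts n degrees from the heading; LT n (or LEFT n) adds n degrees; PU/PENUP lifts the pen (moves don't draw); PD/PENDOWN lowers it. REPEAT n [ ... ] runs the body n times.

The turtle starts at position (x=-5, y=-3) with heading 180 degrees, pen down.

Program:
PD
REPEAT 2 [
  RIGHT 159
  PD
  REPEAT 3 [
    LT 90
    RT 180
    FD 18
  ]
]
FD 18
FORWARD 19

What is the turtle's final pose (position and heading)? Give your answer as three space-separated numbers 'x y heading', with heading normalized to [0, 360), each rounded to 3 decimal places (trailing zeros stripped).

Executing turtle program step by step:
Start: pos=(-5,-3), heading=180, pen down
PD: pen down
REPEAT 2 [
  -- iteration 1/2 --
  RT 159: heading 180 -> 21
  PD: pen down
  REPEAT 3 [
    -- iteration 1/3 --
    LT 90: heading 21 -> 111
    RT 180: heading 111 -> 291
    FD 18: (-5,-3) -> (1.451,-19.804) [heading=291, draw]
    -- iteration 2/3 --
    LT 90: heading 291 -> 21
    RT 180: heading 21 -> 201
    FD 18: (1.451,-19.804) -> (-15.354,-26.255) [heading=201, draw]
    -- iteration 3/3 --
    LT 90: heading 201 -> 291
    RT 180: heading 291 -> 111
    FD 18: (-15.354,-26.255) -> (-21.804,-9.451) [heading=111, draw]
  ]
  -- iteration 2/2 --
  RT 159: heading 111 -> 312
  PD: pen down
  REPEAT 3 [
    -- iteration 1/3 --
    LT 90: heading 312 -> 42
    RT 180: heading 42 -> 222
    FD 18: (-21.804,-9.451) -> (-35.181,-21.495) [heading=222, draw]
    -- iteration 2/3 --
    LT 90: heading 222 -> 312
    RT 180: heading 312 -> 132
    FD 18: (-35.181,-21.495) -> (-47.225,-8.118) [heading=132, draw]
    -- iteration 3/3 --
    LT 90: heading 132 -> 222
    RT 180: heading 222 -> 42
    FD 18: (-47.225,-8.118) -> (-33.849,3.926) [heading=42, draw]
  ]
]
FD 18: (-33.849,3.926) -> (-20.472,15.97) [heading=42, draw]
FD 19: (-20.472,15.97) -> (-6.352,28.684) [heading=42, draw]
Final: pos=(-6.352,28.684), heading=42, 8 segment(s) drawn

Answer: -6.352 28.684 42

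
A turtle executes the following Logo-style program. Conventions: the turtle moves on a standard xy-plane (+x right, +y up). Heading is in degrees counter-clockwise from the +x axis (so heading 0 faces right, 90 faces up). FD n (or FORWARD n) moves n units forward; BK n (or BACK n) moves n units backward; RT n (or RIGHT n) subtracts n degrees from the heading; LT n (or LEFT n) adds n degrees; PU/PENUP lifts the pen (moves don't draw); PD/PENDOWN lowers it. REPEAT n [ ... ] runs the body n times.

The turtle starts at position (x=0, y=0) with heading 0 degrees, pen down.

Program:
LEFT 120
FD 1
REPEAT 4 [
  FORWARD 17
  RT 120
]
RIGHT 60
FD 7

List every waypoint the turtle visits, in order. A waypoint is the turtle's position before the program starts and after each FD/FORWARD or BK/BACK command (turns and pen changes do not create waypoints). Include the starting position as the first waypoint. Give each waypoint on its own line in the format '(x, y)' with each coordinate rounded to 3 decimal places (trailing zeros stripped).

Executing turtle program step by step:
Start: pos=(0,0), heading=0, pen down
LT 120: heading 0 -> 120
FD 1: (0,0) -> (-0.5,0.866) [heading=120, draw]
REPEAT 4 [
  -- iteration 1/4 --
  FD 17: (-0.5,0.866) -> (-9,15.588) [heading=120, draw]
  RT 120: heading 120 -> 0
  -- iteration 2/4 --
  FD 17: (-9,15.588) -> (8,15.588) [heading=0, draw]
  RT 120: heading 0 -> 240
  -- iteration 3/4 --
  FD 17: (8,15.588) -> (-0.5,0.866) [heading=240, draw]
  RT 120: heading 240 -> 120
  -- iteration 4/4 --
  FD 17: (-0.5,0.866) -> (-9,15.588) [heading=120, draw]
  RT 120: heading 120 -> 0
]
RT 60: heading 0 -> 300
FD 7: (-9,15.588) -> (-5.5,9.526) [heading=300, draw]
Final: pos=(-5.5,9.526), heading=300, 6 segment(s) drawn
Waypoints (7 total):
(0, 0)
(-0.5, 0.866)
(-9, 15.588)
(8, 15.588)
(-0.5, 0.866)
(-9, 15.588)
(-5.5, 9.526)

Answer: (0, 0)
(-0.5, 0.866)
(-9, 15.588)
(8, 15.588)
(-0.5, 0.866)
(-9, 15.588)
(-5.5, 9.526)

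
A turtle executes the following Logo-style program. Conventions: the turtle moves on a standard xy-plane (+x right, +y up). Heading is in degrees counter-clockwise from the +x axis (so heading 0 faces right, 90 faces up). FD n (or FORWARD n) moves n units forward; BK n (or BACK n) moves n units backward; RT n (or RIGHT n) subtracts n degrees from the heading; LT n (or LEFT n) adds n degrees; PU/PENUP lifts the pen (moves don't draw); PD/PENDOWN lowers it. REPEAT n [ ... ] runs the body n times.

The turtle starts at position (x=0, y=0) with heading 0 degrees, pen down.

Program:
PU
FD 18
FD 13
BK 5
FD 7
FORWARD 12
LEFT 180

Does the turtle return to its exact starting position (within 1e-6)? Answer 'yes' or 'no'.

Executing turtle program step by step:
Start: pos=(0,0), heading=0, pen down
PU: pen up
FD 18: (0,0) -> (18,0) [heading=0, move]
FD 13: (18,0) -> (31,0) [heading=0, move]
BK 5: (31,0) -> (26,0) [heading=0, move]
FD 7: (26,0) -> (33,0) [heading=0, move]
FD 12: (33,0) -> (45,0) [heading=0, move]
LT 180: heading 0 -> 180
Final: pos=(45,0), heading=180, 0 segment(s) drawn

Start position: (0, 0)
Final position: (45, 0)
Distance = 45; >= 1e-6 -> NOT closed

Answer: no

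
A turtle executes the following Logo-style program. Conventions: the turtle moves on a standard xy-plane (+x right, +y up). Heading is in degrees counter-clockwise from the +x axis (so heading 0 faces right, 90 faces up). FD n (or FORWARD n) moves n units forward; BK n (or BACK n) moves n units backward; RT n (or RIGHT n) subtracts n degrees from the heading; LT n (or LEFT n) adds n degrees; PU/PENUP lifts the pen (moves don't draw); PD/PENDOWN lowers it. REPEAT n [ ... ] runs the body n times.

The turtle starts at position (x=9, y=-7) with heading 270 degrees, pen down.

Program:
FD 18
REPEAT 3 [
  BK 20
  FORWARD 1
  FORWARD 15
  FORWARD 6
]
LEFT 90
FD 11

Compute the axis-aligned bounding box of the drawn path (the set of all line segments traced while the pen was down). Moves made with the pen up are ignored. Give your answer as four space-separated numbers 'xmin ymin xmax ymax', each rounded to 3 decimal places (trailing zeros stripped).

Answer: 9 -31 20 -5

Derivation:
Executing turtle program step by step:
Start: pos=(9,-7), heading=270, pen down
FD 18: (9,-7) -> (9,-25) [heading=270, draw]
REPEAT 3 [
  -- iteration 1/3 --
  BK 20: (9,-25) -> (9,-5) [heading=270, draw]
  FD 1: (9,-5) -> (9,-6) [heading=270, draw]
  FD 15: (9,-6) -> (9,-21) [heading=270, draw]
  FD 6: (9,-21) -> (9,-27) [heading=270, draw]
  -- iteration 2/3 --
  BK 20: (9,-27) -> (9,-7) [heading=270, draw]
  FD 1: (9,-7) -> (9,-8) [heading=270, draw]
  FD 15: (9,-8) -> (9,-23) [heading=270, draw]
  FD 6: (9,-23) -> (9,-29) [heading=270, draw]
  -- iteration 3/3 --
  BK 20: (9,-29) -> (9,-9) [heading=270, draw]
  FD 1: (9,-9) -> (9,-10) [heading=270, draw]
  FD 15: (9,-10) -> (9,-25) [heading=270, draw]
  FD 6: (9,-25) -> (9,-31) [heading=270, draw]
]
LT 90: heading 270 -> 0
FD 11: (9,-31) -> (20,-31) [heading=0, draw]
Final: pos=(20,-31), heading=0, 14 segment(s) drawn

Segment endpoints: x in {9, 9, 9, 9, 9, 9, 20}, y in {-31, -31, -29, -27, -25, -23, -21, -10, -9, -8, -7, -6, -5}
xmin=9, ymin=-31, xmax=20, ymax=-5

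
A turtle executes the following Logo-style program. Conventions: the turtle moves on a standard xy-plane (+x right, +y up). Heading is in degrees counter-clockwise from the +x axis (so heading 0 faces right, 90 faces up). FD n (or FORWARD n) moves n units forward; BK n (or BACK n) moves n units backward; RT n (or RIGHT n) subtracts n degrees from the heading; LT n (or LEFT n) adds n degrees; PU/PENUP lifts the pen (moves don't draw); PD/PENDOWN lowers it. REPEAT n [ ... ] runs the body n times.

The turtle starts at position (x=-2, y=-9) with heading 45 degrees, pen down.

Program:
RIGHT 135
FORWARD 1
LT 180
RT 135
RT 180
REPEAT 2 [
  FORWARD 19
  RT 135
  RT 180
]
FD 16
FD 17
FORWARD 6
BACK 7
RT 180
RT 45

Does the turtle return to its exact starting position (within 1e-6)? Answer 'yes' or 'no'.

Answer: no

Derivation:
Executing turtle program step by step:
Start: pos=(-2,-9), heading=45, pen down
RT 135: heading 45 -> 270
FD 1: (-2,-9) -> (-2,-10) [heading=270, draw]
LT 180: heading 270 -> 90
RT 135: heading 90 -> 315
RT 180: heading 315 -> 135
REPEAT 2 [
  -- iteration 1/2 --
  FD 19: (-2,-10) -> (-15.435,3.435) [heading=135, draw]
  RT 135: heading 135 -> 0
  RT 180: heading 0 -> 180
  -- iteration 2/2 --
  FD 19: (-15.435,3.435) -> (-34.435,3.435) [heading=180, draw]
  RT 135: heading 180 -> 45
  RT 180: heading 45 -> 225
]
FD 16: (-34.435,3.435) -> (-45.749,-7.879) [heading=225, draw]
FD 17: (-45.749,-7.879) -> (-57.77,-19.899) [heading=225, draw]
FD 6: (-57.77,-19.899) -> (-62.012,-24.142) [heading=225, draw]
BK 7: (-62.012,-24.142) -> (-57.062,-19.192) [heading=225, draw]
RT 180: heading 225 -> 45
RT 45: heading 45 -> 0
Final: pos=(-57.062,-19.192), heading=0, 7 segment(s) drawn

Start position: (-2, -9)
Final position: (-57.062, -19.192)
Distance = 55.998; >= 1e-6 -> NOT closed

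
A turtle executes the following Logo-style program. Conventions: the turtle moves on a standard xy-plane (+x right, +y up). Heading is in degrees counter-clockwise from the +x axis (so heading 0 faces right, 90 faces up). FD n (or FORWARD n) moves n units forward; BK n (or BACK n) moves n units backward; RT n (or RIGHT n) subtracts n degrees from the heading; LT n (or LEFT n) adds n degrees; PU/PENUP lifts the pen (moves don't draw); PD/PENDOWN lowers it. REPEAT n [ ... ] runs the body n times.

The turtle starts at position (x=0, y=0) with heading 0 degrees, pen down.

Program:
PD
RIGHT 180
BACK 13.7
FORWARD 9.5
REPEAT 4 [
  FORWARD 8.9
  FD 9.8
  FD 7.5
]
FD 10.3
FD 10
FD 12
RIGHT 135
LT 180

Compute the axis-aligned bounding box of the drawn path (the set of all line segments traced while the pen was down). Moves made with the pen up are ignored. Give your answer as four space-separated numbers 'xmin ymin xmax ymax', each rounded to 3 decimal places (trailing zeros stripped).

Answer: -132.9 0 13.7 0

Derivation:
Executing turtle program step by step:
Start: pos=(0,0), heading=0, pen down
PD: pen down
RT 180: heading 0 -> 180
BK 13.7: (0,0) -> (13.7,0) [heading=180, draw]
FD 9.5: (13.7,0) -> (4.2,0) [heading=180, draw]
REPEAT 4 [
  -- iteration 1/4 --
  FD 8.9: (4.2,0) -> (-4.7,0) [heading=180, draw]
  FD 9.8: (-4.7,0) -> (-14.5,0) [heading=180, draw]
  FD 7.5: (-14.5,0) -> (-22,0) [heading=180, draw]
  -- iteration 2/4 --
  FD 8.9: (-22,0) -> (-30.9,0) [heading=180, draw]
  FD 9.8: (-30.9,0) -> (-40.7,0) [heading=180, draw]
  FD 7.5: (-40.7,0) -> (-48.2,0) [heading=180, draw]
  -- iteration 3/4 --
  FD 8.9: (-48.2,0) -> (-57.1,0) [heading=180, draw]
  FD 9.8: (-57.1,0) -> (-66.9,0) [heading=180, draw]
  FD 7.5: (-66.9,0) -> (-74.4,0) [heading=180, draw]
  -- iteration 4/4 --
  FD 8.9: (-74.4,0) -> (-83.3,0) [heading=180, draw]
  FD 9.8: (-83.3,0) -> (-93.1,0) [heading=180, draw]
  FD 7.5: (-93.1,0) -> (-100.6,0) [heading=180, draw]
]
FD 10.3: (-100.6,0) -> (-110.9,0) [heading=180, draw]
FD 10: (-110.9,0) -> (-120.9,0) [heading=180, draw]
FD 12: (-120.9,0) -> (-132.9,0) [heading=180, draw]
RT 135: heading 180 -> 45
LT 180: heading 45 -> 225
Final: pos=(-132.9,0), heading=225, 17 segment(s) drawn

Segment endpoints: x in {-132.9, -120.9, -110.9, -100.6, -93.1, -83.3, -74.4, -66.9, -57.1, -48.2, -40.7, -30.9, -22, -14.5, -4.7, 0, 4.2, 13.7}, y in {0, 0, 0, 0, 0, 0, 0, 0, 0, 0, 0, 0, 0, 0, 0, 0, 0, 0}
xmin=-132.9, ymin=0, xmax=13.7, ymax=0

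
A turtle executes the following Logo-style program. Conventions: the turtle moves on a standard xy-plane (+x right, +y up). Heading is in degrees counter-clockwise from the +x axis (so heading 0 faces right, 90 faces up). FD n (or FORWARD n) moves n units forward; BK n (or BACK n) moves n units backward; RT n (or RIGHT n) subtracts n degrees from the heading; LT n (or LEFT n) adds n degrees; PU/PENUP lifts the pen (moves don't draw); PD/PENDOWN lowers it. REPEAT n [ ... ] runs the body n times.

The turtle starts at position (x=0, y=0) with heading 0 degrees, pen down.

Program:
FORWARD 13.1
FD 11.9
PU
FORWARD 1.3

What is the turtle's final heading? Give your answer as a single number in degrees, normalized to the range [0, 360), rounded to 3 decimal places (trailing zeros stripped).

Answer: 0

Derivation:
Executing turtle program step by step:
Start: pos=(0,0), heading=0, pen down
FD 13.1: (0,0) -> (13.1,0) [heading=0, draw]
FD 11.9: (13.1,0) -> (25,0) [heading=0, draw]
PU: pen up
FD 1.3: (25,0) -> (26.3,0) [heading=0, move]
Final: pos=(26.3,0), heading=0, 2 segment(s) drawn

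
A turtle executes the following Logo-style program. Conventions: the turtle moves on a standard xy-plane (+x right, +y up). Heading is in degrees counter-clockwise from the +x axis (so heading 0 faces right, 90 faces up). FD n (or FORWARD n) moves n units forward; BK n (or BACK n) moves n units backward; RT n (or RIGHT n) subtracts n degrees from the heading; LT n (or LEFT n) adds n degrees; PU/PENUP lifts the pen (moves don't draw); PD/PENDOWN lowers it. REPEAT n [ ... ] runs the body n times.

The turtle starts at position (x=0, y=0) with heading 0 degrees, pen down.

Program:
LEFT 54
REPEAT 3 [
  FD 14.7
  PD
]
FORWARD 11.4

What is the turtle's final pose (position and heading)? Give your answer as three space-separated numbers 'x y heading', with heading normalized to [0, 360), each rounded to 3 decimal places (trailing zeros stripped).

Executing turtle program step by step:
Start: pos=(0,0), heading=0, pen down
LT 54: heading 0 -> 54
REPEAT 3 [
  -- iteration 1/3 --
  FD 14.7: (0,0) -> (8.64,11.893) [heading=54, draw]
  PD: pen down
  -- iteration 2/3 --
  FD 14.7: (8.64,11.893) -> (17.281,23.785) [heading=54, draw]
  PD: pen down
  -- iteration 3/3 --
  FD 14.7: (17.281,23.785) -> (25.921,35.678) [heading=54, draw]
  PD: pen down
]
FD 11.4: (25.921,35.678) -> (32.622,44.9) [heading=54, draw]
Final: pos=(32.622,44.9), heading=54, 4 segment(s) drawn

Answer: 32.622 44.9 54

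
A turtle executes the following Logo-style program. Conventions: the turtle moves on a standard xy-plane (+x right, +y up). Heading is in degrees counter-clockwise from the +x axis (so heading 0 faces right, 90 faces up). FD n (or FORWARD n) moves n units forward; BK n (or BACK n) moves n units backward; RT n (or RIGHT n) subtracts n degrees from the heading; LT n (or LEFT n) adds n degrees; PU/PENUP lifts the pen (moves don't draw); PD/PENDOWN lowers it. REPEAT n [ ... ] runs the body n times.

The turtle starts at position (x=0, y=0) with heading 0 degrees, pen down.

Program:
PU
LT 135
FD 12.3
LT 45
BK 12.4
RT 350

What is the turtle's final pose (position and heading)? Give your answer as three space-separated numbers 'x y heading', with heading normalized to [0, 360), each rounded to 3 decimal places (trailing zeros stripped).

Executing turtle program step by step:
Start: pos=(0,0), heading=0, pen down
PU: pen up
LT 135: heading 0 -> 135
FD 12.3: (0,0) -> (-8.697,8.697) [heading=135, move]
LT 45: heading 135 -> 180
BK 12.4: (-8.697,8.697) -> (3.703,8.697) [heading=180, move]
RT 350: heading 180 -> 190
Final: pos=(3.703,8.697), heading=190, 0 segment(s) drawn

Answer: 3.703 8.697 190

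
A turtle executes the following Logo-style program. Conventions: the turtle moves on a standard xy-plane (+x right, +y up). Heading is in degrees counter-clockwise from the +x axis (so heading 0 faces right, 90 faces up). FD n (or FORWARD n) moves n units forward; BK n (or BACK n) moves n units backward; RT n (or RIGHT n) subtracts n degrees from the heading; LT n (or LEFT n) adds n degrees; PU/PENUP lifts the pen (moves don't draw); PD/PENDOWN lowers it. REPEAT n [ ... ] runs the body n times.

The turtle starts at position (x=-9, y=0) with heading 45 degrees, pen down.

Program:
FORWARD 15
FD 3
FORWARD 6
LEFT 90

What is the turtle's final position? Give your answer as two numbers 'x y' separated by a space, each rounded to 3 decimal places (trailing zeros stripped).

Executing turtle program step by step:
Start: pos=(-9,0), heading=45, pen down
FD 15: (-9,0) -> (1.607,10.607) [heading=45, draw]
FD 3: (1.607,10.607) -> (3.728,12.728) [heading=45, draw]
FD 6: (3.728,12.728) -> (7.971,16.971) [heading=45, draw]
LT 90: heading 45 -> 135
Final: pos=(7.971,16.971), heading=135, 3 segment(s) drawn

Answer: 7.971 16.971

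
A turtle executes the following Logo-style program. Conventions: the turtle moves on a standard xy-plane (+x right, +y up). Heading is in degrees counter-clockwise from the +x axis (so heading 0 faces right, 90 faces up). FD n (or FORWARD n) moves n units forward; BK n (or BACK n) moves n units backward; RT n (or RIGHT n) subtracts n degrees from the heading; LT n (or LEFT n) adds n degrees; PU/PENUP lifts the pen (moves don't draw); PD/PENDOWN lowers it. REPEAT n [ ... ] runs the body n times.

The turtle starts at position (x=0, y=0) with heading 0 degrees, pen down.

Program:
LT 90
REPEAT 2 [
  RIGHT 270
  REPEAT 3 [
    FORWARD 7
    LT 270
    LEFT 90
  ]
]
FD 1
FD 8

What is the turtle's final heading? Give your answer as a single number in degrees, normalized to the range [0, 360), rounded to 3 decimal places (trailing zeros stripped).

Executing turtle program step by step:
Start: pos=(0,0), heading=0, pen down
LT 90: heading 0 -> 90
REPEAT 2 [
  -- iteration 1/2 --
  RT 270: heading 90 -> 180
  REPEAT 3 [
    -- iteration 1/3 --
    FD 7: (0,0) -> (-7,0) [heading=180, draw]
    LT 270: heading 180 -> 90
    LT 90: heading 90 -> 180
    -- iteration 2/3 --
    FD 7: (-7,0) -> (-14,0) [heading=180, draw]
    LT 270: heading 180 -> 90
    LT 90: heading 90 -> 180
    -- iteration 3/3 --
    FD 7: (-14,0) -> (-21,0) [heading=180, draw]
    LT 270: heading 180 -> 90
    LT 90: heading 90 -> 180
  ]
  -- iteration 2/2 --
  RT 270: heading 180 -> 270
  REPEAT 3 [
    -- iteration 1/3 --
    FD 7: (-21,0) -> (-21,-7) [heading=270, draw]
    LT 270: heading 270 -> 180
    LT 90: heading 180 -> 270
    -- iteration 2/3 --
    FD 7: (-21,-7) -> (-21,-14) [heading=270, draw]
    LT 270: heading 270 -> 180
    LT 90: heading 180 -> 270
    -- iteration 3/3 --
    FD 7: (-21,-14) -> (-21,-21) [heading=270, draw]
    LT 270: heading 270 -> 180
    LT 90: heading 180 -> 270
  ]
]
FD 1: (-21,-21) -> (-21,-22) [heading=270, draw]
FD 8: (-21,-22) -> (-21,-30) [heading=270, draw]
Final: pos=(-21,-30), heading=270, 8 segment(s) drawn

Answer: 270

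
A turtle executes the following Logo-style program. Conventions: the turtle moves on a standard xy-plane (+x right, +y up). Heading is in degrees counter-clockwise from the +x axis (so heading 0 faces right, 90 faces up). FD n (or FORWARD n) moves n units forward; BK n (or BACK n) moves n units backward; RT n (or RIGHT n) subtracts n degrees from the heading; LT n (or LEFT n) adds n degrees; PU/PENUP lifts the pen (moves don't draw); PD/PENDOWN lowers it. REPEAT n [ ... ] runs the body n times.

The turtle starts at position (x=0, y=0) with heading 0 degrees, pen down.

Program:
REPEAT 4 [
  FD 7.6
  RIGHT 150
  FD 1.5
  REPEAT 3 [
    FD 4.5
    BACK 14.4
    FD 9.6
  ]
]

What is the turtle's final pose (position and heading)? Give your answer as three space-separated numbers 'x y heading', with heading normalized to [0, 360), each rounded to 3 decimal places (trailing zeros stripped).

Executing turtle program step by step:
Start: pos=(0,0), heading=0, pen down
REPEAT 4 [
  -- iteration 1/4 --
  FD 7.6: (0,0) -> (7.6,0) [heading=0, draw]
  RT 150: heading 0 -> 210
  FD 1.5: (7.6,0) -> (6.301,-0.75) [heading=210, draw]
  REPEAT 3 [
    -- iteration 1/3 --
    FD 4.5: (6.301,-0.75) -> (2.404,-3) [heading=210, draw]
    BK 14.4: (2.404,-3) -> (14.875,4.2) [heading=210, draw]
    FD 9.6: (14.875,4.2) -> (6.561,-0.6) [heading=210, draw]
    -- iteration 2/3 --
    FD 4.5: (6.561,-0.6) -> (2.664,-2.85) [heading=210, draw]
    BK 14.4: (2.664,-2.85) -> (15.134,4.35) [heading=210, draw]
    FD 9.6: (15.134,4.35) -> (6.821,-0.45) [heading=210, draw]
    -- iteration 3/3 --
    FD 4.5: (6.821,-0.45) -> (2.923,-2.7) [heading=210, draw]
    BK 14.4: (2.923,-2.7) -> (15.394,4.5) [heading=210, draw]
    FD 9.6: (15.394,4.5) -> (7.08,-0.3) [heading=210, draw]
  ]
  -- iteration 2/4 --
  FD 7.6: (7.08,-0.3) -> (0.499,-4.1) [heading=210, draw]
  RT 150: heading 210 -> 60
  FD 1.5: (0.499,-4.1) -> (1.249,-2.801) [heading=60, draw]
  REPEAT 3 [
    -- iteration 1/3 --
    FD 4.5: (1.249,-2.801) -> (3.499,1.096) [heading=60, draw]
    BK 14.4: (3.499,1.096) -> (-3.701,-11.375) [heading=60, draw]
    FD 9.6: (-3.701,-11.375) -> (1.099,-3.061) [heading=60, draw]
    -- iteration 2/3 --
    FD 4.5: (1.099,-3.061) -> (3.349,0.836) [heading=60, draw]
    BK 14.4: (3.349,0.836) -> (-3.851,-11.634) [heading=60, draw]
    FD 9.6: (-3.851,-11.634) -> (0.949,-3.321) [heading=60, draw]
    -- iteration 3/3 --
    FD 4.5: (0.949,-3.321) -> (3.199,0.577) [heading=60, draw]
    BK 14.4: (3.199,0.577) -> (-4.001,-11.894) [heading=60, draw]
    FD 9.6: (-4.001,-11.894) -> (0.799,-3.58) [heading=60, draw]
  ]
  -- iteration 3/4 --
  FD 7.6: (0.799,-3.58) -> (4.599,3.001) [heading=60, draw]
  RT 150: heading 60 -> 270
  FD 1.5: (4.599,3.001) -> (4.599,1.501) [heading=270, draw]
  REPEAT 3 [
    -- iteration 1/3 --
    FD 4.5: (4.599,1.501) -> (4.599,-2.999) [heading=270, draw]
    BK 14.4: (4.599,-2.999) -> (4.599,11.401) [heading=270, draw]
    FD 9.6: (4.599,11.401) -> (4.599,1.801) [heading=270, draw]
    -- iteration 2/3 --
    FD 4.5: (4.599,1.801) -> (4.599,-2.699) [heading=270, draw]
    BK 14.4: (4.599,-2.699) -> (4.599,11.701) [heading=270, draw]
    FD 9.6: (4.599,11.701) -> (4.599,2.101) [heading=270, draw]
    -- iteration 3/3 --
    FD 4.5: (4.599,2.101) -> (4.599,-2.399) [heading=270, draw]
    BK 14.4: (4.599,-2.399) -> (4.599,12.001) [heading=270, draw]
    FD 9.6: (4.599,12.001) -> (4.599,2.401) [heading=270, draw]
  ]
  -- iteration 4/4 --
  FD 7.6: (4.599,2.401) -> (4.599,-5.199) [heading=270, draw]
  RT 150: heading 270 -> 120
  FD 1.5: (4.599,-5.199) -> (3.849,-3.9) [heading=120, draw]
  REPEAT 3 [
    -- iteration 1/3 --
    FD 4.5: (3.849,-3.9) -> (1.599,-0.002) [heading=120, draw]
    BK 14.4: (1.599,-0.002) -> (8.799,-12.473) [heading=120, draw]
    FD 9.6: (8.799,-12.473) -> (3.999,-4.159) [heading=120, draw]
    -- iteration 2/3 --
    FD 4.5: (3.999,-4.159) -> (1.749,-0.262) [heading=120, draw]
    BK 14.4: (1.749,-0.262) -> (8.949,-12.733) [heading=120, draw]
    FD 9.6: (8.949,-12.733) -> (4.149,-4.419) [heading=120, draw]
    -- iteration 3/3 --
    FD 4.5: (4.149,-4.419) -> (1.899,-0.522) [heading=120, draw]
    BK 14.4: (1.899,-0.522) -> (9.099,-12.993) [heading=120, draw]
    FD 9.6: (9.099,-12.993) -> (4.299,-4.679) [heading=120, draw]
  ]
]
Final: pos=(4.299,-4.679), heading=120, 44 segment(s) drawn

Answer: 4.299 -4.679 120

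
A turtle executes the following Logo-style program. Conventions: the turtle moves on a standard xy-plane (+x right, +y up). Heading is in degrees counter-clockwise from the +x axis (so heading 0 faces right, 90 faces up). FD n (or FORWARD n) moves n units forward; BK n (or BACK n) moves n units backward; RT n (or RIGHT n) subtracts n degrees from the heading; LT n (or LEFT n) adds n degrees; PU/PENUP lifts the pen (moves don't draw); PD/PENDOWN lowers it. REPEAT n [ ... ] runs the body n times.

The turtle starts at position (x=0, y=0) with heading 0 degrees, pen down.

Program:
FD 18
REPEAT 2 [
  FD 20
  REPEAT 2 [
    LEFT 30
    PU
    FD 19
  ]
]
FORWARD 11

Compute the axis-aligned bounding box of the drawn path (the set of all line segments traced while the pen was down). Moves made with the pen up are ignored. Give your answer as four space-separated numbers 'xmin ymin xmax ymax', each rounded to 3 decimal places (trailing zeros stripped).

Answer: 0 0 38 0

Derivation:
Executing turtle program step by step:
Start: pos=(0,0), heading=0, pen down
FD 18: (0,0) -> (18,0) [heading=0, draw]
REPEAT 2 [
  -- iteration 1/2 --
  FD 20: (18,0) -> (38,0) [heading=0, draw]
  REPEAT 2 [
    -- iteration 1/2 --
    LT 30: heading 0 -> 30
    PU: pen up
    FD 19: (38,0) -> (54.454,9.5) [heading=30, move]
    -- iteration 2/2 --
    LT 30: heading 30 -> 60
    PU: pen up
    FD 19: (54.454,9.5) -> (63.954,25.954) [heading=60, move]
  ]
  -- iteration 2/2 --
  FD 20: (63.954,25.954) -> (73.954,43.275) [heading=60, move]
  REPEAT 2 [
    -- iteration 1/2 --
    LT 30: heading 60 -> 90
    PU: pen up
    FD 19: (73.954,43.275) -> (73.954,62.275) [heading=90, move]
    -- iteration 2/2 --
    LT 30: heading 90 -> 120
    PU: pen up
    FD 19: (73.954,62.275) -> (64.454,78.729) [heading=120, move]
  ]
]
FD 11: (64.454,78.729) -> (58.954,88.256) [heading=120, move]
Final: pos=(58.954,88.256), heading=120, 2 segment(s) drawn

Segment endpoints: x in {0, 18, 38}, y in {0}
xmin=0, ymin=0, xmax=38, ymax=0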